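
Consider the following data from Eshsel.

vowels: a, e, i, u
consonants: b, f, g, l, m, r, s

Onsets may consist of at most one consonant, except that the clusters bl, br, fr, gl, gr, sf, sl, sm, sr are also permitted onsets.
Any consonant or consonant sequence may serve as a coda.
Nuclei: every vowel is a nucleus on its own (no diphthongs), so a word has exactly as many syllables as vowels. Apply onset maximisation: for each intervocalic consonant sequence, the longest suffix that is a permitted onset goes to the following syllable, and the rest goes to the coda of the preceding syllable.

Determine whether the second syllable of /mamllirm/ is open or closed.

closed

Nuclei (vowels): a, i → 2 syllables.
V1 /a/ – V2 /i/: /mll/ — longest licit onset from the right is /l/, leaving /ml/ as coda.
Syllabification: maml.lirm.
Syllable 2 is /lirm/ with coda /rm/, so it is closed.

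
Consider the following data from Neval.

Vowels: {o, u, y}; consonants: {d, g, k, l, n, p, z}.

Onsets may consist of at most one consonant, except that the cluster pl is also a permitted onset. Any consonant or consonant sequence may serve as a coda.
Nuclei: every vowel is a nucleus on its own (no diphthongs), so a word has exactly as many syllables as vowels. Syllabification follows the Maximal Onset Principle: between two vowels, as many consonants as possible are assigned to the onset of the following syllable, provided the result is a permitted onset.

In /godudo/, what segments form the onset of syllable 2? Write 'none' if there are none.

d

Vowels present: o, u, o; each is a nucleus, giving 3 syllables.
σ1/σ2 boundary: just /d/ — single C goes to the following onset.
σ2/σ3 boundary: /d/ is a single consonant, so it becomes the next onset.
Putting it together: go.du.do.
Syllable 2 is /du/: onset /d/, nucleus /u/, coda ∅.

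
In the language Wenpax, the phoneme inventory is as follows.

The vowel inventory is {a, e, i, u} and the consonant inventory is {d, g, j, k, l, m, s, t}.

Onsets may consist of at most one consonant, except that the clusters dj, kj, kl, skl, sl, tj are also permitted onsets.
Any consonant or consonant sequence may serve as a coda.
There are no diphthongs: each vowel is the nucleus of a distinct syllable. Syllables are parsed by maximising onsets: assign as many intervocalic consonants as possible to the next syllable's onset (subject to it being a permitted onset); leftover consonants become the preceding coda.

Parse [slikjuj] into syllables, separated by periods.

sli.kjuj

The vowels are i, u — 2 nuclei, so 2 syllables.
σ1/σ2 boundary: /kj/ — entire cluster is a permitted onset → onset /kj/, coda ∅.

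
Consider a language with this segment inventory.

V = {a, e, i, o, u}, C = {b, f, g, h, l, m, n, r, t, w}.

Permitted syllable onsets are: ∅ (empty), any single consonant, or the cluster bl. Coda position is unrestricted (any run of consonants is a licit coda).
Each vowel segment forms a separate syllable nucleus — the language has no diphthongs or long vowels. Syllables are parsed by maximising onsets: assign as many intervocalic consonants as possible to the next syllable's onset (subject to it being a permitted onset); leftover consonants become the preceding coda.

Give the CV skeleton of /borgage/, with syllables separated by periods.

Vowels present: o, a, e; each is a nucleus, giving 3 syllables.
σ1/σ2 boundary: /rg/ — longest licit onset from the right is /g/, leaving /r/ as coda.
σ2/σ3 boundary: just /g/ — single C goes to the following onset.
So the parse is bor.ga.ge.
Mapping each syllable to C/V: /bor/ → CVC, /ga/ → CV, /ge/ → CV.

CVC.CV.CV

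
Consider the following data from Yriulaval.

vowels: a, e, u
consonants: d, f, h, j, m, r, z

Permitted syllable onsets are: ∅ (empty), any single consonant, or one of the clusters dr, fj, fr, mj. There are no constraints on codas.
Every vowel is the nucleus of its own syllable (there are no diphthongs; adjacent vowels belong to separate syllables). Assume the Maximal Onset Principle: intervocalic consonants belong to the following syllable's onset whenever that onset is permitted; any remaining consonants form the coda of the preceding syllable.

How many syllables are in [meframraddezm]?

Nuclei (vowels): e, a, a, e → 4 syllables.

4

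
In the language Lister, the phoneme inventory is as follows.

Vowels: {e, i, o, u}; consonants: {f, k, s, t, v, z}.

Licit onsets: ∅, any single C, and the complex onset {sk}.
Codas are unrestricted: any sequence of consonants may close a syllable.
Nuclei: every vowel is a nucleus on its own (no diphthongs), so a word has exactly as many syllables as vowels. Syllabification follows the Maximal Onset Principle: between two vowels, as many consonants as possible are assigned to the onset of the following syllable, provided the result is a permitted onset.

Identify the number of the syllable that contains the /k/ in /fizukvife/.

Nuclei (vowels): i, u, i, e → 4 syllables.
σ1/σ2 boundary: /z/ is a single consonant, so it becomes the next onset.
σ2/σ3 boundary: /kv/; trying suffixes from longest down, /v/ is the first permitted one, so coda /k/ | onset /v/.
σ3/σ4 boundary: just /f/ — single C goes to the following onset.
Result: fi.zuk.vi.fe.
The /k/ is in the coda of syllable 2 (/zuk/).

2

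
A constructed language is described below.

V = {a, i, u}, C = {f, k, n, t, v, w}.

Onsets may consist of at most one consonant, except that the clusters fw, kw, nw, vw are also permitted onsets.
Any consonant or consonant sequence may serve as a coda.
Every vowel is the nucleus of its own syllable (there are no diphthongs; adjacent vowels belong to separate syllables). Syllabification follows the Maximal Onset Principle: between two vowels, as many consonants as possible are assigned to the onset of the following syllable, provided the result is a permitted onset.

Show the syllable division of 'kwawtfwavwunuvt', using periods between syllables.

kwawt.fwa.vwu.nuvt

Nuclei (vowels): a, a, u, u → 4 syllables.
σ1/σ2 boundary: /wtfw/ splits as /wt/ + /fw/ (/fw/ is the longest suffix that is a licit onset).
σ2/σ3 boundary: /vw/ is a licit onset in full, so it all attaches to the next syllable.
σ3/σ4 boundary: /n/ is a single consonant, so it becomes the next onset.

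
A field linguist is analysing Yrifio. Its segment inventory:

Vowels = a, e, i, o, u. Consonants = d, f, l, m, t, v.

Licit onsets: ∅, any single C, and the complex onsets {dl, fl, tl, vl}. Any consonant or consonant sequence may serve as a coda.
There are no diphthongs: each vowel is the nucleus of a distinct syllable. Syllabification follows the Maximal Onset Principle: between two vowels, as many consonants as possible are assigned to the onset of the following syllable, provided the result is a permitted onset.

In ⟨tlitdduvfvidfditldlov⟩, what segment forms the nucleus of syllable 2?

Vowels present: i, u, i, i, o; each is a nucleus, giving 5 syllables.
The second nucleus (vowel 2 from the left) is /u/.

u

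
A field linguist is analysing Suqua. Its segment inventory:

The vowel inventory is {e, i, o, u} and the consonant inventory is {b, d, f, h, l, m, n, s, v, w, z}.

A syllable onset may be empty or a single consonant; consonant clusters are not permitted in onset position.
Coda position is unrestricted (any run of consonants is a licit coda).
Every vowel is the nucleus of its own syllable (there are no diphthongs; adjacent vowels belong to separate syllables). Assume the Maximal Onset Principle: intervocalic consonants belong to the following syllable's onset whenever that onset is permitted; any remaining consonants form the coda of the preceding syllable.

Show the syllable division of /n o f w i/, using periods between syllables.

Vowels present: o, i; each is a nucleus, giving 2 syllables.
σ1/σ2 boundary: /fw/ — longest licit onset from the right is /w/, leaving /f/ as coda.

nof.wi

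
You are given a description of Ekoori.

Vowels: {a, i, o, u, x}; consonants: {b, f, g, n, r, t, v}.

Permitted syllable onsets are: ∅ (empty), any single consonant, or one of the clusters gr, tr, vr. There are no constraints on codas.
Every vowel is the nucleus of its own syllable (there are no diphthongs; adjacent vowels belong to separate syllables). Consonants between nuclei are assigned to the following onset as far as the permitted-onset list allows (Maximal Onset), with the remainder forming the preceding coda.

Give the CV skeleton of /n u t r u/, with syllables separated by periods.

CV.CCV

Vowels present: u, u; each is a nucleus, giving 2 syllables.
σ1/σ2 boundary: cluster /tr/ — /tr/ is itself a permitted onset, so the whole cluster goes right; preceding coda = ∅.
Syllabification: nu.tru.
Mapping each syllable to C/V: /nu/ → CV, /tru/ → CCV.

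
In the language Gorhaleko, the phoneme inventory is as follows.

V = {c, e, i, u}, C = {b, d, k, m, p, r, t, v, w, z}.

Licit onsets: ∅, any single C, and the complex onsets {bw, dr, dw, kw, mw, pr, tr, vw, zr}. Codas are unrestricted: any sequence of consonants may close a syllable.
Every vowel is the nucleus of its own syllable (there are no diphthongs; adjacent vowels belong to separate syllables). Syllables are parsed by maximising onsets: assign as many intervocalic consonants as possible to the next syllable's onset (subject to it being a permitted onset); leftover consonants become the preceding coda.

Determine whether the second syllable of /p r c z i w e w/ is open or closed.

open

The vowels are c, i, e — 3 nuclei, so 3 syllables.
σ1/σ2 boundary: just /z/ — single C goes to the following onset.
σ2/σ3 boundary: /w/ → onset of the next syllable (single consonants are always licit onsets).
Result: prc.zi.wew.
Syllable 2 is /zi/; it ends in its nucleus with no coda, so it is open.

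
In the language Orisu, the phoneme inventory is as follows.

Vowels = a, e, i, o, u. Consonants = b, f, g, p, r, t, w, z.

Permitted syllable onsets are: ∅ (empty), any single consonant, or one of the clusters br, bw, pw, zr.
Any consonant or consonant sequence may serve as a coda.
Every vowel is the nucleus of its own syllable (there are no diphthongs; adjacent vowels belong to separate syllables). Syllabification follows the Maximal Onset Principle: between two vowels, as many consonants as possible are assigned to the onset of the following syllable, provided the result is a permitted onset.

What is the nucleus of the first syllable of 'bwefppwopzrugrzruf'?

e

The vowels are e, o, u, u — 4 nuclei, so 4 syllables.
The first nucleus (vowel 1 from the left) is /e/.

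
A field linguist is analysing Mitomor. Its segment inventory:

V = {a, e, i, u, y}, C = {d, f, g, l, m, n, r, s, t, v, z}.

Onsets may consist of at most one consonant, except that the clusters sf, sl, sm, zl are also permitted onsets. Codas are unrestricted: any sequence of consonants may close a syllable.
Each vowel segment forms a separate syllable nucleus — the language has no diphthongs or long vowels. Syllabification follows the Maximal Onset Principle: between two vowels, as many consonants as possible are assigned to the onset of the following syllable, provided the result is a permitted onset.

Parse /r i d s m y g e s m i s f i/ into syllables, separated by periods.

The vowels are i, y, e, i, i — 5 nuclei, so 5 syllables.
Between /i/ (V1) and /y/ (V2): cluster /dsm/ — the longest permitted-onset suffix is /sm/; onset = /sm/, preceding coda = /d/.
Between /y/ (V2) and /e/ (V3): /g/ is a single consonant, so it becomes the next onset.
Between /e/ (V3) and /i/ (V4): /sm/ is a licit onset in full, so it all attaches to the next syllable.
Between /i/ (V4) and /i/ (V5): cluster /sf/ — /sf/ is itself a permitted onset, so the whole cluster goes right; preceding coda = ∅.

rid.smy.ge.smi.sfi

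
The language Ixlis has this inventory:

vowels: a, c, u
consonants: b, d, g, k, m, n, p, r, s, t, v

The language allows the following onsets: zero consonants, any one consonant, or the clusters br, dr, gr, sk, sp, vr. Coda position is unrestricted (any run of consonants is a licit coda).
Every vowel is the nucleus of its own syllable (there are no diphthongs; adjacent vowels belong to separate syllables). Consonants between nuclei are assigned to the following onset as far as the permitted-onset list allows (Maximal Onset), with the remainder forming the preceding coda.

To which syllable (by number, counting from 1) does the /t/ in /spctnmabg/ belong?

Nuclei (vowels): c, a → 2 syllables.
/c…a/ gap (V1→V2): /tnm/ — longest licit onset from the right is /m/, leaving /tn/ as coda.
Putting it together: spctn.mabg.
The /t/ is in the coda of syllable 1 (/spctn/).

1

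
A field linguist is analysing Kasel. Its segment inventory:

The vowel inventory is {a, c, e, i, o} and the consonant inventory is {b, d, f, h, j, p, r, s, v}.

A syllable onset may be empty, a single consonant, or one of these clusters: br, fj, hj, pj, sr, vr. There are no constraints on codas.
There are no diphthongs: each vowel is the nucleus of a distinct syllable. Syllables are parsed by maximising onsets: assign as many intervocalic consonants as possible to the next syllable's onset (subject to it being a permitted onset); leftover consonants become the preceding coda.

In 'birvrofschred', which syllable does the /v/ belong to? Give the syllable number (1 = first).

Nuclei (vowels): i, o, c, e → 4 syllables.
/i…o/ gap (V1→V2): /rvr/ — longest licit onset from the right is /vr/, leaving /r/ as coda.
/o…c/ gap (V2→V3): /fs/ — longest licit onset from the right is /s/, leaving /f/ as coda.
/c…e/ gap (V3→V4): /hr/ splits as /h/ + /r/ (/r/ is the longest suffix that is a licit onset).
Result: bir.vrof.sch.red.
The /v/ is in the onset of syllable 2 (/vrof/).

2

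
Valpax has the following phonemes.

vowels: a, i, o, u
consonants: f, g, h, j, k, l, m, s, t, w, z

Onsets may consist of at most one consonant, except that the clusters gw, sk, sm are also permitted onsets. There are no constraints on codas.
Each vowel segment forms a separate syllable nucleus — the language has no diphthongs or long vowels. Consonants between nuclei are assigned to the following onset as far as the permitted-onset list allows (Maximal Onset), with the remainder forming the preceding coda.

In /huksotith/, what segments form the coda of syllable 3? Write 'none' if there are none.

Vowels present: u, o, i; each is a nucleus, giving 3 syllables.
V1 /u/ – V2 /o/: cluster /ks/ — the longest permitted-onset suffix is /s/; onset = /s/, preceding coda = /k/.
V2 /o/ – V3 /i/: /t/ → onset of the next syllable (single consonants are always licit onsets).
So the parse is huk.so.tith.
Syllable 3 is /tith/: onset /t/, nucleus /i/, coda /th/.

th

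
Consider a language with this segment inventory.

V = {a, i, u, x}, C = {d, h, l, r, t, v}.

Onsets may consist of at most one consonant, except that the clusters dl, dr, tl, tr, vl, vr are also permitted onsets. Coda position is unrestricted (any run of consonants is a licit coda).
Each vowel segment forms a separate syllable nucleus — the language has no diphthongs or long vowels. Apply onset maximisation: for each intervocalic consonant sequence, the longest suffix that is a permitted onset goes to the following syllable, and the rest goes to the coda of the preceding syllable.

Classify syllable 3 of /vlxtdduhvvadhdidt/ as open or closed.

closed

The vowels are x, u, a, i — 4 nuclei, so 4 syllables.
V1 /x/ – V2 /u/: /tdd/ splits as /td/ + /d/ (/d/ is the longest suffix that is a licit onset).
V2 /u/ – V3 /a/: /hvv/ splits as /hv/ + /v/ (/v/ is the longest suffix that is a licit onset).
V3 /a/ – V4 /i/: /dhd/ — longest licit onset from the right is /d/, leaving /dh/ as coda.
Putting it together: vlxtd.duhv.vadh.didt.
Syllable 3 is /vadh/ with coda /dh/, so it is closed.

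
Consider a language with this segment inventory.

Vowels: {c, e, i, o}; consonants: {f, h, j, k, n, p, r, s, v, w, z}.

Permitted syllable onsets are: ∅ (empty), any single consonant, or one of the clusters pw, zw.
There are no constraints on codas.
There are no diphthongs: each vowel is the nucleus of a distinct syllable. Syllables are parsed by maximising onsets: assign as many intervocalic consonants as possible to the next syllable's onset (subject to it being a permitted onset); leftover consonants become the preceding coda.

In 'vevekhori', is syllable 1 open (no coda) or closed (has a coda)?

Nuclei (vowels): e, e, o, i → 4 syllables.
/e…e/ gap (V1→V2): just /v/ — single C goes to the following onset.
/e…o/ gap (V2→V3): cluster /kh/ — the longest permitted-onset suffix is /h/; onset = /h/, preceding coda = /k/.
/o…i/ gap (V3→V4): /r/ is a single consonant, so it becomes the next onset.
Result: ve.vek.ho.ri.
Syllable 1 is /ve/; it ends in its nucleus with no coda, so it is open.

open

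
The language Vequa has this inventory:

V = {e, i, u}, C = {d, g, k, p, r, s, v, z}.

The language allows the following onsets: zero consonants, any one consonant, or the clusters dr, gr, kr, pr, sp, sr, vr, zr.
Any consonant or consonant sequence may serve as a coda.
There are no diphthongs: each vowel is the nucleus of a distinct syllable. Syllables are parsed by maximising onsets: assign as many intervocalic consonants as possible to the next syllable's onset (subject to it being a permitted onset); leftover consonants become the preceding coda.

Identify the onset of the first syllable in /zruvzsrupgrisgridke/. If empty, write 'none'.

The vowels are u, u, i, i, e — 5 nuclei, so 5 syllables.
Between /u/ (V1) and /u/ (V2): /vzsr/ — longest licit onset from the right is /sr/, leaving /vz/ as coda.
Between /u/ (V2) and /i/ (V3): /pgr/ — longest licit onset from the right is /gr/, leaving /p/ as coda.
Between /i/ (V3) and /i/ (V4): cluster /sgr/ — the longest permitted-onset suffix is /gr/; onset = /gr/, preceding coda = /s/.
Between /i/ (V4) and /e/ (V5): /dk/ — longest licit onset from the right is /k/, leaving /d/ as coda.
Result: zruvz.srup.gris.grid.ke.
Syllable 1 is /zruvz/: onset /zr/, nucleus /u/, coda /vz/.

zr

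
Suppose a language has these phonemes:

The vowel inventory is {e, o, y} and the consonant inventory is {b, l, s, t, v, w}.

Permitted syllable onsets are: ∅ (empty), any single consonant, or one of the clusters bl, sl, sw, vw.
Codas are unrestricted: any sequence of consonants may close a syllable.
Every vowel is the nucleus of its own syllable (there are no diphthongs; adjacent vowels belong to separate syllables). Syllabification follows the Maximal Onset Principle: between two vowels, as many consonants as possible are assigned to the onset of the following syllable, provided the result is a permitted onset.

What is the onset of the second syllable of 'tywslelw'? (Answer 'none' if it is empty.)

sl

Nuclei (vowels): y, e → 2 syllables.
/y…e/ gap (V1→V2): cluster /wsl/ — the longest permitted-onset suffix is /sl/; onset = /sl/, preceding coda = /w/.
Result: tyw.slelw.
Syllable 2 is /slelw/: onset /sl/, nucleus /e/, coda /lw/.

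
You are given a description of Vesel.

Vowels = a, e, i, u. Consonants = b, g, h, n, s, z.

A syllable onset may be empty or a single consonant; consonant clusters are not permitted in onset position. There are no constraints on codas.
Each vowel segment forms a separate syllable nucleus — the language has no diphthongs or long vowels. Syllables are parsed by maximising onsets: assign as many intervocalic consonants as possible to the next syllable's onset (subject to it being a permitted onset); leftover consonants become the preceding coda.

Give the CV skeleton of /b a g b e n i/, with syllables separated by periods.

Vowels present: a, e, i; each is a nucleus, giving 3 syllables.
Between /a/ (V1) and /e/ (V2): /gb/ — longest licit onset from the right is /b/, leaving /g/ as coda.
Between /e/ (V2) and /i/ (V3): /n/ is a single consonant, so it becomes the next onset.
Result: bag.be.ni.
Mapping each syllable to C/V: /bag/ → CVC, /be/ → CV, /ni/ → CV.

CVC.CV.CV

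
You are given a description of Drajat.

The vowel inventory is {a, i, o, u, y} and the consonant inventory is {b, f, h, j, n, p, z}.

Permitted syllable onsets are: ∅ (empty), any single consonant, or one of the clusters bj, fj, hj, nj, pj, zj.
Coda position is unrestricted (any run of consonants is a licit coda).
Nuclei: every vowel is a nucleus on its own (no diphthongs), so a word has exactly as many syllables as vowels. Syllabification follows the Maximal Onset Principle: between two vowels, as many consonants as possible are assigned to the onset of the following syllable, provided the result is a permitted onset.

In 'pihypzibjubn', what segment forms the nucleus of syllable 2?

The vowels are i, y, i, u — 4 nuclei, so 4 syllables.
The second nucleus (vowel 2 from the left) is /y/.

y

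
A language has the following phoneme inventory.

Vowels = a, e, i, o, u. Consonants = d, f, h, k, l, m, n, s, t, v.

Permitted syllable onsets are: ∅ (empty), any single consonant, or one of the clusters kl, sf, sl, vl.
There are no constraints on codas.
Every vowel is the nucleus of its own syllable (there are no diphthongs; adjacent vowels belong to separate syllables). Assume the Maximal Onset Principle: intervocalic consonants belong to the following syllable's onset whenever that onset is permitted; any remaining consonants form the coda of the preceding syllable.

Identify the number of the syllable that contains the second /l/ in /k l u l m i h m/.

Vowels present: u, i; each is a nucleus, giving 2 syllables.
σ1/σ2 boundary: /lm/ — longest licit onset from the right is /m/, leaving /l/ as coda.
Result: klul.mihm.
The second /l/ is in the coda of syllable 1 (/klul/).

1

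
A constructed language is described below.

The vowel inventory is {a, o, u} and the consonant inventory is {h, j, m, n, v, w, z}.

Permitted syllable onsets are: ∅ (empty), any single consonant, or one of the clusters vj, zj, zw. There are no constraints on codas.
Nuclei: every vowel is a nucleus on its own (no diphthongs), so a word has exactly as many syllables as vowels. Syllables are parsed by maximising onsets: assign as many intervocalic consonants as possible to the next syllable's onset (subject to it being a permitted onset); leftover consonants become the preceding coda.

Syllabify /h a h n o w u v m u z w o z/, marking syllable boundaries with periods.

Vowels present: a, o, u, u, o; each is a nucleus, giving 5 syllables.
/a…o/ gap (V1→V2): /hn/ splits as /h/ + /n/ (/n/ is the longest suffix that is a licit onset).
/o…u/ gap (V2→V3): /w/ → onset of the next syllable (single consonants are always licit onsets).
/u…u/ gap (V3→V4): /vm/ splits as /v/ + /m/ (/m/ is the longest suffix that is a licit onset).
/u…o/ gap (V4→V5): /zw/ — entire cluster is a permitted onset → onset /zw/, coda ∅.

hah.no.wuv.mu.zwoz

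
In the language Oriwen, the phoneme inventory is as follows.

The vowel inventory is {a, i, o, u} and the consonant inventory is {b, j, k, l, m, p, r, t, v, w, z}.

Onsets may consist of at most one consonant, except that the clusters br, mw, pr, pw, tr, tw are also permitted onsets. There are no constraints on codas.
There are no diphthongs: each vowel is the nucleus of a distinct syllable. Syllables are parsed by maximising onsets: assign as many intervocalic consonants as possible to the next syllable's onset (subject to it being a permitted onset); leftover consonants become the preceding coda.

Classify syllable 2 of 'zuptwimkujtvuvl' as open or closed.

closed

The vowels are u, i, u, u — 4 nuclei, so 4 syllables.
Between /u/ (V1) and /i/ (V2): /ptw/ splits as /p/ + /tw/ (/tw/ is the longest suffix that is a licit onset).
Between /i/ (V2) and /u/ (V3): /mk/ splits as /m/ + /k/ (/k/ is the longest suffix that is a licit onset).
Between /u/ (V3) and /u/ (V4): /jtv/; trying suffixes from longest down, /v/ is the first permitted one, so coda /jt/ | onset /v/.
Result: zup.twim.kujt.vuvl.
Syllable 2 is /twim/ with coda /m/, so it is closed.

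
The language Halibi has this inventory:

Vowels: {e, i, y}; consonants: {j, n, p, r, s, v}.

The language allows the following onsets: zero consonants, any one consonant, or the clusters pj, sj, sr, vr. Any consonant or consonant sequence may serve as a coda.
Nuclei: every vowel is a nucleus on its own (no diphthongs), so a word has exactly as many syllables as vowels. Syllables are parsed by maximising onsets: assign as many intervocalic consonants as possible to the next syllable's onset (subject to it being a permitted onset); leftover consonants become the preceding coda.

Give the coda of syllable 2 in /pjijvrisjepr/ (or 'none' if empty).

none

The vowels are i, i, e — 3 nuclei, so 3 syllables.
Between /i/ (V1) and /i/ (V2): /jvr/ splits as /j/ + /vr/ (/vr/ is the longest suffix that is a licit onset).
Between /i/ (V2) and /e/ (V3): /sj/ — entire cluster is a permitted onset → onset /sj/, coda ∅.
So the parse is pjij.vri.sjepr.
Syllable 2 is /vri/: onset /vr/, nucleus /i/, coda ∅.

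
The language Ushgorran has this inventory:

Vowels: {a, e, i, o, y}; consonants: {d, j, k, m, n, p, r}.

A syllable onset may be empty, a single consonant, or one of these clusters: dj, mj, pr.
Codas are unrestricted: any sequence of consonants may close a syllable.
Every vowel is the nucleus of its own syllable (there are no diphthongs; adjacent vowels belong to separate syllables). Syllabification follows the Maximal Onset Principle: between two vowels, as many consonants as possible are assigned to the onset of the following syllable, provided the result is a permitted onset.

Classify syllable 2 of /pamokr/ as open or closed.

closed

The vowels are a, o — 2 nuclei, so 2 syllables.
σ1/σ2 boundary: just /m/ — single C goes to the following onset.
Putting it together: pa.mokr.
Syllable 2 is /mokr/ with coda /kr/, so it is closed.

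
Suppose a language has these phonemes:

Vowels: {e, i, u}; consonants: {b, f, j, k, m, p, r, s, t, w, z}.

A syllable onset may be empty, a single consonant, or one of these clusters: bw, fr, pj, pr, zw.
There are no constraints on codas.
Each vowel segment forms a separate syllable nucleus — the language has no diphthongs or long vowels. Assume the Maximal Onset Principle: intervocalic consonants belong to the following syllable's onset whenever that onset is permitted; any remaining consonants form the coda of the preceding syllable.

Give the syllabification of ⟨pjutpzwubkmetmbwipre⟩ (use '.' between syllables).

pjutp.zwubk.metm.bwi.pre

Nuclei (vowels): u, u, e, i, e → 5 syllables.
Between /u/ (V1) and /u/ (V2): /tpzw/ splits as /tp/ + /zw/ (/zw/ is the longest suffix that is a licit onset).
Between /u/ (V2) and /e/ (V3): /bkm/ splits as /bk/ + /m/ (/m/ is the longest suffix that is a licit onset).
Between /e/ (V3) and /i/ (V4): /tmbw/ — longest licit onset from the right is /bw/, leaving /tm/ as coda.
Between /i/ (V4) and /e/ (V5): cluster /pr/ — /pr/ is itself a permitted onset, so the whole cluster goes right; preceding coda = ∅.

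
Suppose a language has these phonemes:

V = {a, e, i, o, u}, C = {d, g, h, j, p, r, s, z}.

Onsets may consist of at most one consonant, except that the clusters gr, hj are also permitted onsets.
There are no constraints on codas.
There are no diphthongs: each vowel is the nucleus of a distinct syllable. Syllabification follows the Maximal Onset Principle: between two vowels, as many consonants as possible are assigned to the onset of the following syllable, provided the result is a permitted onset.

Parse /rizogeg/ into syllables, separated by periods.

ri.zo.geg

Nuclei (vowels): i, o, e → 3 syllables.
/i…o/ gap (V1→V2): /z/ is a single consonant, so it becomes the next onset.
/o…e/ gap (V2→V3): /g/ → onset of the next syllable (single consonants are always licit onsets).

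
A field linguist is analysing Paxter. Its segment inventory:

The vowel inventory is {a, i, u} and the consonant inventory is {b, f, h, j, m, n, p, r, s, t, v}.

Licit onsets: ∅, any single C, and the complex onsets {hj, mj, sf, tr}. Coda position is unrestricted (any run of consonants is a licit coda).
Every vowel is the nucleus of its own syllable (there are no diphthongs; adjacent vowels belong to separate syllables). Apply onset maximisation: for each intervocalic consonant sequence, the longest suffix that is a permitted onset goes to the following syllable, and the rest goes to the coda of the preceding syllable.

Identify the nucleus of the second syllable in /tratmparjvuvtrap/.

The vowels are a, a, u, a — 4 nuclei, so 4 syllables.
The second nucleus (vowel 2 from the left) is /a/.

a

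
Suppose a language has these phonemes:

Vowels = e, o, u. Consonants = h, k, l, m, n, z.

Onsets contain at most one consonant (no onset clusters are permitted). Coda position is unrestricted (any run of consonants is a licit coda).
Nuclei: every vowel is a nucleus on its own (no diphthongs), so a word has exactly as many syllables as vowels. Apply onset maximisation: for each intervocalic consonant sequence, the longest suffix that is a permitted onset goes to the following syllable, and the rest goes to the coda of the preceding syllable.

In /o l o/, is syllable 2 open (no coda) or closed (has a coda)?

open

Nuclei (vowels): o, o → 2 syllables.
/o…o/ gap (V1→V2): just /l/ — single C goes to the following onset.
Result: o.lo.
Syllable 2 is /lo/; it ends in its nucleus with no coda, so it is open.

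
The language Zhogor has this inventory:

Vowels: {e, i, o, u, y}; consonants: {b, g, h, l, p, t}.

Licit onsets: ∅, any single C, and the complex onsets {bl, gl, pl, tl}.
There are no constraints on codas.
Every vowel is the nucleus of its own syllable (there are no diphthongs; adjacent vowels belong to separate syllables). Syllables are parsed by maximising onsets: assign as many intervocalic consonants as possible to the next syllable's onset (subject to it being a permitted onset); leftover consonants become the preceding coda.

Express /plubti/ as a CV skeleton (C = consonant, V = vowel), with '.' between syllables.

CCVC.CV

Vowels present: u, i; each is a nucleus, giving 2 syllables.
V1 /u/ – V2 /i/: /bt/ — longest licit onset from the right is /t/, leaving /b/ as coda.
So the parse is plub.ti.
Mapping each syllable to C/V: /plub/ → CCVC, /ti/ → CV.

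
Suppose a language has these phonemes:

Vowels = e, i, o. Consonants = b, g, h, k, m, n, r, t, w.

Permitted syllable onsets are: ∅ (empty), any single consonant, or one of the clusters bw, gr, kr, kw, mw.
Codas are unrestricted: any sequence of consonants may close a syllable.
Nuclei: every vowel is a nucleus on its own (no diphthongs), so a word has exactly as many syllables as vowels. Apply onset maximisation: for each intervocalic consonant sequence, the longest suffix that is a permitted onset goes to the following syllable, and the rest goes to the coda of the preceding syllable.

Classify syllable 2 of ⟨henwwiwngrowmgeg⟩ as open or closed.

closed

The vowels are e, i, o, e — 4 nuclei, so 4 syllables.
σ1/σ2 boundary: /nww/; trying suffixes from longest down, /w/ is the first permitted one, so coda /nw/ | onset /w/.
σ2/σ3 boundary: /wngr/; trying suffixes from longest down, /gr/ is the first permitted one, so coda /wn/ | onset /gr/.
σ3/σ4 boundary: /wmg/ — longest licit onset from the right is /g/, leaving /wm/ as coda.
Result: henw.wiwn.growm.geg.
Syllable 2 is /wiwn/ with coda /wn/, so it is closed.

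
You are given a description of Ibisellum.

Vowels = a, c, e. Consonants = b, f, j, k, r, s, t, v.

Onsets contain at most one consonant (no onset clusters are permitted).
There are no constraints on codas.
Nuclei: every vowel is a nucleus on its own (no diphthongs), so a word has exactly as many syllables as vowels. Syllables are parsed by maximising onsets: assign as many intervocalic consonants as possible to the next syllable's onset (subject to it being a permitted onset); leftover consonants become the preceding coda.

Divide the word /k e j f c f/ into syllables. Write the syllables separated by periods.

kej.fcf

Nuclei (vowels): e, c → 2 syllables.
Between /e/ (V1) and /c/ (V2): cluster /jf/ — the longest permitted-onset suffix is /f/; onset = /f/, preceding coda = /j/.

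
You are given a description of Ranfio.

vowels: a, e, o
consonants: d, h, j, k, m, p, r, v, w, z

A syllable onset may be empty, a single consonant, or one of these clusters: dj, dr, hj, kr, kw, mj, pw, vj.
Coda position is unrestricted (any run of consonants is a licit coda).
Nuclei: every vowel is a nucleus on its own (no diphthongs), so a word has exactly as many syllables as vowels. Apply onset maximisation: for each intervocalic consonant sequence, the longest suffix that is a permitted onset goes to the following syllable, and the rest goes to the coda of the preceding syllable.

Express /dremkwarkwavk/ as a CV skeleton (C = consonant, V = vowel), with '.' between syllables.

Nuclei (vowels): e, a, a → 3 syllables.
Between /e/ (V1) and /a/ (V2): /mkw/; trying suffixes from longest down, /kw/ is the first permitted one, so coda /m/ | onset /kw/.
Between /a/ (V2) and /a/ (V3): cluster /rkw/ — the longest permitted-onset suffix is /kw/; onset = /kw/, preceding coda = /r/.
Syllabification: drem.kwar.kwavk.
Mapping each syllable to C/V: /drem/ → CCVC, /kwar/ → CCVC, /kwavk/ → CCVCC.

CCVC.CCVC.CCVCC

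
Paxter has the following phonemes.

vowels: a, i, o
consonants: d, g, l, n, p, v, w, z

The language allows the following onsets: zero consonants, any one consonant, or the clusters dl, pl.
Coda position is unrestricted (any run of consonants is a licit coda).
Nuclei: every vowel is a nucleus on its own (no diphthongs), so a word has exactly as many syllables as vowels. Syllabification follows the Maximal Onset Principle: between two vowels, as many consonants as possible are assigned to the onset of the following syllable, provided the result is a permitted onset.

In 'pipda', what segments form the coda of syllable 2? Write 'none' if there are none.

Nuclei (vowels): i, a → 2 syllables.
Between /i/ (V1) and /a/ (V2): /pd/ splits as /p/ + /d/ (/d/ is the longest suffix that is a licit onset).
Putting it together: pip.da.
Syllable 2 is /da/: onset /d/, nucleus /a/, coda ∅.

none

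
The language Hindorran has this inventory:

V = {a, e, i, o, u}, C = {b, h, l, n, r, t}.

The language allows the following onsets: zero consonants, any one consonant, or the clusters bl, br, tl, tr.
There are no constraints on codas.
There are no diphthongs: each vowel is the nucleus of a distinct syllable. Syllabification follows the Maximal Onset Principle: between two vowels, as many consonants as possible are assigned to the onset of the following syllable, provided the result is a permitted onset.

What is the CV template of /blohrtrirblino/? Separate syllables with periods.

CCVCC.CCVC.CCV.CV

Vowels present: o, i, i, o; each is a nucleus, giving 4 syllables.
σ1/σ2 boundary: /hrtr/ — longest licit onset from the right is /tr/, leaving /hr/ as coda.
σ2/σ3 boundary: /rbl/ — longest licit onset from the right is /bl/, leaving /r/ as coda.
σ3/σ4 boundary: /n/ is a single consonant, so it becomes the next onset.
Syllabification: blohr.trir.bli.no.
Mapping each syllable to C/V: /blohr/ → CCVCC, /trir/ → CCVC, /bli/ → CCV, /no/ → CV.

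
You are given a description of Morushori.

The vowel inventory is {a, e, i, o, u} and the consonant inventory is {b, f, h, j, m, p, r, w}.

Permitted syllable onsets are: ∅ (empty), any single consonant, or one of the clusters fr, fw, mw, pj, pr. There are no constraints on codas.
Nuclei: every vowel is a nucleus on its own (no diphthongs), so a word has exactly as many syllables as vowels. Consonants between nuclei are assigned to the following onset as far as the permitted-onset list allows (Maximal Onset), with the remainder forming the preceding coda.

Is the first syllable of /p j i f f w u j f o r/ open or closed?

Vowels present: i, u, o; each is a nucleus, giving 3 syllables.
σ1/σ2 boundary: /ffw/; trying suffixes from longest down, /fw/ is the first permitted one, so coda /f/ | onset /fw/.
σ2/σ3 boundary: cluster /jf/ — the longest permitted-onset suffix is /f/; onset = /f/, preceding coda = /j/.
Putting it together: pjif.fwuj.for.
Syllable 1 is /pjif/ with coda /f/, so it is closed.

closed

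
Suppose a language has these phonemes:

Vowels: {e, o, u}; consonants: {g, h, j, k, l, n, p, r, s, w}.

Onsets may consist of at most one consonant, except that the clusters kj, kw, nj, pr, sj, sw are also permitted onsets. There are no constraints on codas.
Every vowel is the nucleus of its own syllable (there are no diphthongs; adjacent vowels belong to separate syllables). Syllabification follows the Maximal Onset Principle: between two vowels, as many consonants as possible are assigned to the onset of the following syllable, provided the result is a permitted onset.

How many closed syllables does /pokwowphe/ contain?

1

The vowels are o, o, e — 3 nuclei, so 3 syllables.
σ1/σ2 boundary: cluster /kw/ — /kw/ is itself a permitted onset, so the whole cluster goes right; preceding coda = ∅.
σ2/σ3 boundary: /wph/ — longest licit onset from the right is /h/, leaving /wp/ as coda.
So the parse is po.kwowp.he.
Classifying each syllable: /po/ (open), /kwowp/ (closed), /he/ (open).
Closed syllables: 1.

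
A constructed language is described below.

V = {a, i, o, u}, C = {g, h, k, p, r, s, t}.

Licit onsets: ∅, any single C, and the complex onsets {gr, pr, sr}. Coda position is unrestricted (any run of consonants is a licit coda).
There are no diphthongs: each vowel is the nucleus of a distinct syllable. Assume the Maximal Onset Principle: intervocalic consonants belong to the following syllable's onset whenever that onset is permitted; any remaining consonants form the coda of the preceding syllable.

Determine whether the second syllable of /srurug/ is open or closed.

closed

The vowels are u, u — 2 nuclei, so 2 syllables.
/u…u/ gap (V1→V2): /r/ is a single consonant, so it becomes the next onset.
Result: sru.rug.
Syllable 2 is /rug/ with coda /g/, so it is closed.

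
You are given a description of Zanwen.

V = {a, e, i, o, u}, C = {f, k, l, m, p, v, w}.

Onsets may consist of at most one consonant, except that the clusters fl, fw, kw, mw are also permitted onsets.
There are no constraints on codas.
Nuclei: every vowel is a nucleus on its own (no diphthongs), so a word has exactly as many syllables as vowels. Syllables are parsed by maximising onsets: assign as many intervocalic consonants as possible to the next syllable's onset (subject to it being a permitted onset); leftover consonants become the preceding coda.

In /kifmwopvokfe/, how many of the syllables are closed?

3

Nuclei (vowels): i, o, o, e → 4 syllables.
V1 /i/ – V2 /o/: cluster /fmw/ — the longest permitted-onset suffix is /mw/; onset = /mw/, preceding coda = /f/.
V2 /o/ – V3 /o/: /pv/ — longest licit onset from the right is /v/, leaving /p/ as coda.
V3 /o/ – V4 /e/: /kf/; trying suffixes from longest down, /f/ is the first permitted one, so coda /k/ | onset /f/.
Result: kif.mwop.vok.fe.
Classifying each syllable: /kif/ (closed), /mwop/ (closed), /vok/ (closed), /fe/ (open).
Closed syllables: 3.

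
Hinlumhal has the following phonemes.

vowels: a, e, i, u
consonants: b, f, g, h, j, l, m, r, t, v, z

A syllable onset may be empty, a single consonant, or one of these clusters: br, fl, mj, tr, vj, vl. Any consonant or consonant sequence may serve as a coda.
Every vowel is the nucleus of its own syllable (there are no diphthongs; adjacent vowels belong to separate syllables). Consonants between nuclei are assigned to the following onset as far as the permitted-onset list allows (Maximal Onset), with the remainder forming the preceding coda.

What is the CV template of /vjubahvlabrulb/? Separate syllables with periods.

The vowels are u, a, a, u — 4 nuclei, so 4 syllables.
/u…a/ gap (V1→V2): /b/ → onset of the next syllable (single consonants are always licit onsets).
/a…a/ gap (V2→V3): /hvl/; trying suffixes from longest down, /vl/ is the first permitted one, so coda /h/ | onset /vl/.
/a…u/ gap (V3→V4): /br/ — entire cluster is a permitted onset → onset /br/, coda ∅.
Putting it together: vju.bah.vla.brulb.
Mapping each syllable to C/V: /vju/ → CCV, /bah/ → CVC, /vla/ → CCV, /brulb/ → CCVCC.

CCV.CVC.CCV.CCVCC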